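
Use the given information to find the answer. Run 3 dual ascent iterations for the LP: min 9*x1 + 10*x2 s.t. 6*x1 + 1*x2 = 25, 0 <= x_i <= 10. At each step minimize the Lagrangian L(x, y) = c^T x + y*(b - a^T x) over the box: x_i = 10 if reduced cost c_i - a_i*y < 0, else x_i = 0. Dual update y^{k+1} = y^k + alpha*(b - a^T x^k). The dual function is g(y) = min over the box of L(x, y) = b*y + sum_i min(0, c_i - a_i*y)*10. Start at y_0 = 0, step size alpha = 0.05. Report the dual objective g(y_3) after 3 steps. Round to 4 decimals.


Dual ascent for LP: min 9*x1 + 10*x2, 6*x1 + 1*x2 = 25, 0 <= x_i <= 10
Step 1: y^k = 0.0, reduced costs: (9.0, 10.0)
  x^k = (0.0, 0.0), subgradient = b - a^T x = 25.0
  y^{k+1} = 0.0 + 0.05*25.0 = 1.25
Step 2: y^k = 1.25, reduced costs: (1.5, 8.75)
  x^k = (0.0, 0.0), subgradient = b - a^T x = 25.0
  y^{k+1} = 1.25 + 0.05*25.0 = 2.5
Step 3: y^k = 2.5, reduced costs: (-6.0, 7.5)
  x^k = (10.0, 0.0), subgradient = b - a^T x = -35.0
  y^{k+1} = 2.5 + 0.05*-35.0 = 0.75
Dual objective at y_3 = 0.75: reduced costs (4.5, 9.25), box minimizer x = (0.0, 0.0)
g(y_3) = b*y + (c1 - a1*y)*x1 + (c2 - a2*y)*x2 = 25*0.75 + 4.5*0.0 + 9.25*0.0 = 18.75 + 0.0 + 0.0 = 18.75


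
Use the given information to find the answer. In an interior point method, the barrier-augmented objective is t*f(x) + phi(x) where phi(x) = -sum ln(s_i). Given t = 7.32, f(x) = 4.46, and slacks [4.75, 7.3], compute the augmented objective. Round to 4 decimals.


Step 1: Compute log-barrier.
ln values: [1.5581, 1.9879]
phi = -(1.5581 + 1.9879) = -3.546
Step 2: Compute augmented objective.
t*f(x) = 7.32*4.46 = 32.6472
Total = 32.6472 - 3.546 = 29.1012


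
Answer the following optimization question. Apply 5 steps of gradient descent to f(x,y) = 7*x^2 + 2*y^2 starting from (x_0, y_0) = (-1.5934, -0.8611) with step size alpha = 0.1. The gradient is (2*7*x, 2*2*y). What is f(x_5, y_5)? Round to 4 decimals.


Gradient descent on f(x,y) = 7*x^2 + 2*y^2.
Starting point: (-1.5934, -0.8611), alpha = 0.1
Step 1: grad_x = 2*7*-1.5934 = -22.3076, grad_y = 2*2*-0.8611 = -3.4444
  x_1 = -1.5934 - 0.1*-22.3076 = 0.6374
  y_1 = -0.8611 - 0.1*-3.4444 = -0.5167
Step 2: grad_x = 2*7*0.6374 = 8.923, grad_y = 2*2*-0.5167 = -2.0666
  x_2 = 0.6374 - 0.1*8.923 = -0.2549
  y_2 = -0.5167 - 0.1*-2.0666 = -0.31
Step 3: grad_x = 2*7*-0.2549 = -3.5692, grad_y = 2*2*-0.31 = -1.24
  x_3 = -0.2549 - 0.1*-3.5692 = 0.102
  y_3 = -0.31 - 0.1*-1.24 = -0.186
Step 4: grad_x = 2*7*0.102 = 1.4277, grad_y = 2*2*-0.186 = -0.744
  x_4 = 0.102 - 0.1*1.4277 = -0.0408
  y_4 = -0.186 - 0.1*-0.744 = -0.1116
Step 5: grad_x = 2*7*-0.0408 = -0.5711, grad_y = 2*2*-0.1116 = -0.4464
  x_5 = -0.0408 - 0.1*-0.5711 = 0.0163
  y_5 = -0.1116 - 0.1*-0.4464 = -0.067
f(0.0163, -0.067) = 7*0.0163^2 + 2*(-0.067)^2 = 0.0108


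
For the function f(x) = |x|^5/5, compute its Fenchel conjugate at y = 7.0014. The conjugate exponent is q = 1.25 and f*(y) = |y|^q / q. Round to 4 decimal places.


The conjugate exponent q satisfies 1/p + 1/q = 1.
p = 5, so q = 5/(5 - 1) = 1.25
|y|^q = 7.0014^1.25 = 11.3889
f*(7.0014) = 11.3889 / 1.25 = 9.1111


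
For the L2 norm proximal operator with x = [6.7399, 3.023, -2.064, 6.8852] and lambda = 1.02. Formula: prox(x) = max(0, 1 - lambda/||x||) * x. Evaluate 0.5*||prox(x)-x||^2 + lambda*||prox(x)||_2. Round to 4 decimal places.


Step 1: Compute ||x||.
||x|| = 10.3068
Step 2: Compute scaling factor.
scale = max(0, 1 - 1.02/10.3068) = 0.901
Step 3: prox(x) = [6.0729, 2.7238, -1.8597, 6.2038]
||prox(x)|| = 9.2868
Step 4: Proximal objective.
0.5*||prox-x||^2 = 0.5202
lambda*||prox|| = 9.4725
Total = 9.9928


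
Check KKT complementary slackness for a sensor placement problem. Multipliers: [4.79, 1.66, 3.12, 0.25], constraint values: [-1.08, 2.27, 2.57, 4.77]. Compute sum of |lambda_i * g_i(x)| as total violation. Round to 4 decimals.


KKT complementary slackness check:
lambda_1 * g_1 = 4.79 * -1.08 = -5.1732
lambda_2 * g_2 = 1.66 * 2.27 = 3.7682
lambda_3 * g_3 = 3.12 * 2.57 = 8.0184
lambda_4 * g_4 = 0.25 * 4.77 = 1.1925
Total violation = 5.1732 + 3.7682 + 8.0184 + 1.1925 = 18.1523


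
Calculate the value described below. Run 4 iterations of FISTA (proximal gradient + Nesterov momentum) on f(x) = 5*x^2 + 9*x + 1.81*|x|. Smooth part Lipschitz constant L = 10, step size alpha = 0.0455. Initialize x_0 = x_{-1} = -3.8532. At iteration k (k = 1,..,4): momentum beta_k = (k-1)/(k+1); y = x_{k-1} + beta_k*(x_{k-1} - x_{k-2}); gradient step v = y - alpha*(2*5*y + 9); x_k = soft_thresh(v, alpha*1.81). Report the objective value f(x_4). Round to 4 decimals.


FISTA on f(x) = 5*x^2 + 9*x + 1.81*|x|
L = 10, alpha = 0.0455
Iteration 1: beta = 0.0, y = -3.8532 + 0.0*(-3.8532 + 3.8532) = -3.8532
  grad(y) = -29.532, v = y - alpha*grad = -2.5095
  prox(v) = soft_thresh(-2.5095, 0.0824) = -2.4271
Iteration 2: beta = 0.3333, y = -2.4271 + 0.3333*(-2.4271 + 3.8532) = -1.9518
  grad(y) = -10.5179, v = y - alpha*grad = -1.4732
  prox(v) = soft_thresh(-1.4732, 0.0824) = -1.3909
Iteration 3: beta = 0.5, y = -1.3909 + 0.5*(-1.3909 + 2.4271) = -0.8727
  grad(y) = 0.2727, v = y - alpha*grad = -0.8851
  prox(v) = soft_thresh(-0.8851, 0.0824) = -0.8028
Iteration 4: beta = 0.6, y = -0.8028 + 0.6*(-0.8028 + 1.3909) = -0.4499
  grad(y) = 4.5007, v = y - alpha*grad = -0.6547
  prox(v) = soft_thresh(-0.6547, 0.0824) = -0.5724
f(x_4) = 5*(-0.5724)^2 + 9*(-0.5724) + 1.81*|-0.5724| = -2.4773


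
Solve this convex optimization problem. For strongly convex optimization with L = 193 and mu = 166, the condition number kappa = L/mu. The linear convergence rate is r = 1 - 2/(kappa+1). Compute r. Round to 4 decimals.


Step 1: Compute the condition number.
kappa = L/mu = 193/166 = 1.1627
Step 2: Compute the convergence rate.
r = 1 - 2/(kappa + 1) = 1 - 2*mu/(L + mu) = (L - mu)/(L + mu) = 27/359 = 0.0752


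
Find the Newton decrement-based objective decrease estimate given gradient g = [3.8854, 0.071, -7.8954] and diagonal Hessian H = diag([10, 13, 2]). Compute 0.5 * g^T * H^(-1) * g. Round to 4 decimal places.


Step 1: H is diagonal, so H^(-1) * g = [0.3885, 0.0055, -3.9477].
Step 2: g^T H^(-1) g = sum_i g_i^2 / H_ii
  = (3.8854)^2/10 + (0.071)^2/13 + (-7.8954)^2/2
  = 1.5096 + 0.0004 + 31.1687 = 32.6787
Step 3: Objective decrease = 0.5 * g^T H^(-1) g = 16.3393


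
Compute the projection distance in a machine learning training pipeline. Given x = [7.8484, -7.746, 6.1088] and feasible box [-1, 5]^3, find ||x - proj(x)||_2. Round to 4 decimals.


Project each component onto [-1, 5].
clip(7.8484) = 5.0, clip(-7.746) = -1.0, clip(6.1088) = 5.0
Projection = [5.0, -1.0, 5.0]
Squared diffs: [8.1134, 45.5085, 1.2294]
Distance = sqrt(54.8513) = 7.4062


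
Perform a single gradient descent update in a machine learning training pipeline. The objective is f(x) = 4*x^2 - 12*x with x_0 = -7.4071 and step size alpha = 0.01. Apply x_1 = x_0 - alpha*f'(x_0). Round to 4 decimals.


We compute the gradient at x_0 and apply the update.
f'(x) = 8*x - 12
f'(-7.4071) = 8*-7.4071 - 12 = -71.2568
x_1 = -7.4071 - 0.01*-71.2568 = -6.6945


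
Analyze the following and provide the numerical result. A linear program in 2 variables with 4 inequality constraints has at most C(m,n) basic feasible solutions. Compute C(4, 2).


Each vertex corresponds to some choice of n active constraints out of m, so the number of vertices is at most C(m, n) = m! / (n!(m-n)!).
m = 4, n = 2
Numerator: 4 * 3
Denominator: 2! = 2
C(4, 2) = 6


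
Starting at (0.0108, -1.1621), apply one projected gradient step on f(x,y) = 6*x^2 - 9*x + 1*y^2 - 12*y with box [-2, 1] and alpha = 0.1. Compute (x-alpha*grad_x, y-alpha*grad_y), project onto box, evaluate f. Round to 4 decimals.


Step 1: Compute gradient at (0.0108, -1.1621).
grad_x = 2*6*0.0108 - 9 = -8.8704
grad_y = 2*1*-1.1621 - 12 = -14.3242
Step 2: Gradient step.
x_raw = 0.0108 - 0.1*-8.8704 = 0.8978
y_raw = -1.1621 - 0.1*-14.3242 = 0.2703
Step 3: Project onto [-2, 1].
x_proj = clip(0.8978) = 0.8978
y_proj = clip(0.2703) = 0.2703
Step 4: Evaluate f.
f(0.8978, 0.2703) = -6.4146


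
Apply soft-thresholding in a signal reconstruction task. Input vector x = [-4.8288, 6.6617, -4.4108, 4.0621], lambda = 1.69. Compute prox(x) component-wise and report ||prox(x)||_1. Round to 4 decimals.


Soft-thresholding with lambda = 1.69:
prox(-4.8288) = sign(-4.8288)*max(|-4.8288| - 1.69, 0) = -3.1388
prox(6.6617) = sign(6.6617)*max(|6.6617| - 1.69, 0) = 4.9717
prox(-4.4108) = sign(-4.4108)*max(|-4.4108| - 1.69, 0) = -2.7208
prox(4.0621) = sign(4.0621)*max(|4.0621| - 1.69, 0) = 2.3721
prox(x) = [-3.1388, 4.9717, -2.7208, 2.3721]
||prox(x)||_1 = 3.1388 + 4.9717 + 2.7208 + 2.3721 = 13.2034


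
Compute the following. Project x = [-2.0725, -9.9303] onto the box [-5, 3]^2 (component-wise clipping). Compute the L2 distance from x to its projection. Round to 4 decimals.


Project each component onto [-5, 3].
clip(-2.0725) = -2.0725, clip(-9.9303) = -5.0
Projection = [-2.0725, -5.0]
Squared diffs: [0.0, 24.3079]
Distance = sqrt(24.3079) = 4.9303


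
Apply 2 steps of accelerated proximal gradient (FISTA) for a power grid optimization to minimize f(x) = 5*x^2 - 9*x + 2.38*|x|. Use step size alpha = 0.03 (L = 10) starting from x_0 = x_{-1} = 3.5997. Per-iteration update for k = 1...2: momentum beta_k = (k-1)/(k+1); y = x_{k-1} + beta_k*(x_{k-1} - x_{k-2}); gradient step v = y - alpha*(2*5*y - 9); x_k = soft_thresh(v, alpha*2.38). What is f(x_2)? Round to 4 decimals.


FISTA on f(x) = 5*x^2 - 9*x + 2.38*|x|
L = 10, alpha = 0.03
Iteration 1: beta = 0.0, y = 3.5997 + 0.0*(3.5997 - 3.5997) = 3.5997
  grad(y) = 26.997, v = y - alpha*grad = 2.7898
  prox(v) = soft_thresh(2.7898, 0.0714) = 2.7184
Iteration 2: beta = 0.3333, y = 2.7184 + 0.3333*(2.7184 - 3.5997) = 2.4246
  grad(y) = 15.2462, v = y - alpha*grad = 1.9672
  prox(v) = soft_thresh(1.9672, 0.0714) = 1.8958
f(x_2) = 5*1.8958^2 - 9*1.8958 + 2.38*|1.8958| = 5.4205


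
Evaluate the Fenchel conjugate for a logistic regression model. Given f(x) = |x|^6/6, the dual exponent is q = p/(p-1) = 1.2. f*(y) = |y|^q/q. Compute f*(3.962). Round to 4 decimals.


The conjugate exponent q satisfies 1/p + 1/q = 1.
p = 6, so q = 6/(6 - 1) = 1.2
|y|^q = 3.962^1.2 = 5.2179
f*(3.962) = 5.2179 / 1.2 = 4.3483


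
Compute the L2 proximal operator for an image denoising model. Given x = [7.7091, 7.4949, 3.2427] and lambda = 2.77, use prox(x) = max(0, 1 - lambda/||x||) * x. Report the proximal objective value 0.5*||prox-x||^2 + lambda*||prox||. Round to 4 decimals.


Step 1: Compute ||x||.
||x|| = 11.2303
Step 2: Compute scaling factor.
scale = max(0, 1 - 2.77/11.2303) = 0.7533
Step 3: prox(x) = [5.8076, 5.6462, 2.4429]
||prox(x)|| = 8.4603
Step 4: Proximal objective.
0.5*||prox-x||^2 = 3.8365
lambda*||prox|| = 23.435
Total = 27.2714


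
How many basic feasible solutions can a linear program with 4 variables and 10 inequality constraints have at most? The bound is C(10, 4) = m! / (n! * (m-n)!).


Each vertex corresponds to some choice of n active constraints out of m, so the number of vertices is at most C(m, n) = m! / (n!(m-n)!).
m = 10, n = 4
Numerator: 10 * 9 * 8 * 7
Denominator: 4! = 24
C(10, 4) = 210


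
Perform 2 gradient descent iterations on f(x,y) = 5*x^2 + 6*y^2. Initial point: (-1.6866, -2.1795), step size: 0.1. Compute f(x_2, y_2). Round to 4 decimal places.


Gradient descent on f(x,y) = 5*x^2 + 6*y^2.
Starting point: (-1.6866, -2.1795), alpha = 0.1
Step 1: grad_x = 2*5*-1.6866 = -16.866, grad_y = 2*6*-2.1795 = -26.154
  x_1 = -1.6866 - 0.1*-16.866 = 0.0
  y_1 = -2.1795 - 0.1*-26.154 = 0.4359
Step 2: grad_x = 2*5*0.0 = 0.0, grad_y = 2*6*0.4359 = 5.2308
  x_2 = 0.0 - 0.1*0.0 = 0.0
  y_2 = 0.4359 - 0.1*5.2308 = -0.0872
f(0.0, -0.0872) = 5*0.0^2 + 6*(-0.0872)^2 = 0.0456


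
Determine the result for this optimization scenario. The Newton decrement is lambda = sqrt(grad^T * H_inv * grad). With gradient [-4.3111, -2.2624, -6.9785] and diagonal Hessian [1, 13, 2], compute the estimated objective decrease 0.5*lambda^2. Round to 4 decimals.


Step 1: H is diagonal, so H^(-1) * g = [-4.3111, -0.174, -3.4893].
Step 2: g^T H^(-1) g = sum_i g_i^2 / H_ii
  = (-4.3111)^2/1 + (-2.2624)^2/13 + (-6.9785)^2/2
  = 18.5856 + 0.3937 + 24.3497 = 43.329
Step 3: Objective decrease = 0.5 * g^T H^(-1) g = 21.6645


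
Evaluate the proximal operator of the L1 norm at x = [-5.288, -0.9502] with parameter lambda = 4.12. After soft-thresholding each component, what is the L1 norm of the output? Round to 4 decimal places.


Soft-thresholding with lambda = 4.12:
prox(-5.288) = sign(-5.288)*max(|-5.288| - 4.12, 0) = -1.168
prox(-0.9502) = sign(-0.9502)*max(|-0.9502| - 4.12, 0) = 0.0
prox(x) = [-1.168, 0.0]
||prox(x)||_1 = 1.168 + 0.0 = 1.168


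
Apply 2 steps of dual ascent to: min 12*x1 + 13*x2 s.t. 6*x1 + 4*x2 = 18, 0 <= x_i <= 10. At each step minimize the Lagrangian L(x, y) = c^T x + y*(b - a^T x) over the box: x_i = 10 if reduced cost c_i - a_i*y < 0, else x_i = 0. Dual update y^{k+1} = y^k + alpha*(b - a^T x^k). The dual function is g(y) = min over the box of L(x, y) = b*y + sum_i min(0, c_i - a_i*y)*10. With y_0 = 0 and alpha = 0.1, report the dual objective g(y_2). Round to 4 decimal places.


Dual ascent for LP: min 12*x1 + 13*x2, 6*x1 + 4*x2 = 18, 0 <= x_i <= 10
Step 1: y^k = 0.0, reduced costs: (12.0, 13.0)
  x^k = (0.0, 0.0), subgradient = b - a^T x = 18.0
  y^{k+1} = 0.0 + 0.1*18.0 = 1.8
Step 2: y^k = 1.8, reduced costs: (1.2, 5.8)
  x^k = (0.0, 0.0), subgradient = b - a^T x = 18.0
  y^{k+1} = 1.8 + 0.1*18.0 = 3.6
Dual objective at y_2 = 3.6: reduced costs (-9.6, -1.4), box minimizer x = (10.0, 10.0)
g(y_2) = b*y + (c1 - a1*y)*x1 + (c2 - a2*y)*x2 = 18*3.6 + (-9.6)*10.0 + (-1.4)*10.0 = 64.8 - 96.0 - 14.0 = -45.2


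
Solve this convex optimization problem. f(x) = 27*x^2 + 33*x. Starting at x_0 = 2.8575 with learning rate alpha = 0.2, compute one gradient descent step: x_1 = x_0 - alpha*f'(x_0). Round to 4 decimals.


We compute the gradient at x_0 and apply the update.
f'(x) = 54*x + 33
f'(2.8575) = 54*2.8575 + 33 = 187.305
x_1 = 2.8575 - 0.2*187.305 = -34.6035


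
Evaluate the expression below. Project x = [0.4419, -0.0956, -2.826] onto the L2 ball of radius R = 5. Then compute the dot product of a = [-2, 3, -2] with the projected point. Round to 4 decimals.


Step 1: Compute ||x|| (intermediates to 6 decimals).
||x|| = sqrt(0.4419^2 + (-0.0956)^2 + (-2.826)^2) = 2.861938
Step 2: Project.
Since ||x|| <= R, proj = x (no scaling needed).
proj(x) = [0.4419, -0.0956, -2.826]
Step 3: Dot product.
a^T * proj(x) = -2*0.4419 + 3*(-0.0956) - 2*(-2.826) = 4.4814


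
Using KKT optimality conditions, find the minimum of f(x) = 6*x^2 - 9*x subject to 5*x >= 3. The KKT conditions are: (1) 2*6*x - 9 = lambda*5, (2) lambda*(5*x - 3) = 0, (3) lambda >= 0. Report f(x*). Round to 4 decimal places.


Step 1: Try lambda = 0 (constraint inactive).
Stationarity: 2*6*x - 9 = 0
x* = 9/(2*6) = 0.75
Check constraint: 5*0.75 = 3.75 >= 3 -- satisfied.
Step 2: Compute optimal value.
f(x*) = 6*0.75^2 - 9*0.75 = -3.375


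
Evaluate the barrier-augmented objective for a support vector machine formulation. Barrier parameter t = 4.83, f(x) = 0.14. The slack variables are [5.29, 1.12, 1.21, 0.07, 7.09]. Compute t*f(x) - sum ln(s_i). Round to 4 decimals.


Step 1: Compute log-barrier.
ln values: [1.6658, 0.1133, 0.1906, -2.6593, 1.9587]
phi = -(1.6658 + 0.1133 + 0.1906 - 2.6593 + 1.9587) = -1.2692
Step 2: Compute augmented objective.
t*f(x) = 4.83*0.14 = 0.6762
Total = 0.6762 - 1.2692 = -0.593


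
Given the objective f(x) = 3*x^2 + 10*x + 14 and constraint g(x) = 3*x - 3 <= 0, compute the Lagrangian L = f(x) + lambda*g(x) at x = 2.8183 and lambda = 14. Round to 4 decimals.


Step 1: Evaluate f(x).
f(2.8183) = 3*2.8183^2 + 10*2.8183 + 14 = 66.0114
Step 2: Evaluate g(x).
g(2.8183) = 3*2.8183 - 3 = 5.4549
Step 3: Compute Lagrangian.
L = 66.0114 + 14*5.4549 = 142.38


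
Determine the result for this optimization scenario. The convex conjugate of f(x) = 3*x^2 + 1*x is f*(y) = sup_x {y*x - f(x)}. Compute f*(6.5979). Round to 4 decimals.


f*(y) = sup_x {y*x - a*x^2 - b*x} = sup_x {(y-b)*x - a*x^2}
FOC: (y - b) - 2a*x = 0 => x* = (y - b)/(2a)
x* = (6.5979 - 1)/(2*3) = 0.933
f*(6.5979) = (y-b)^2/(4a) = (6.5979 - 1)^2/(4*3)
= 31.3365/12 = 2.6114


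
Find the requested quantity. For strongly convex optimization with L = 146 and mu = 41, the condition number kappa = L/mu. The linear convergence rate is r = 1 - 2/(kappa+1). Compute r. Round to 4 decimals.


Step 1: Compute the condition number.
kappa = L/mu = 146/41 = 3.561
Step 2: Compute the convergence rate.
r = 1 - 2/(kappa + 1) = 1 - 2*mu/(L + mu) = (L - mu)/(L + mu) = 105/187 = 0.5615


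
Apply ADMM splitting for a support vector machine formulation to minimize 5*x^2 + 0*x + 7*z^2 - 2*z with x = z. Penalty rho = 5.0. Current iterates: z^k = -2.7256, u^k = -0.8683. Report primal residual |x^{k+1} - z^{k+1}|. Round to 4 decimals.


ADMM iteration with rho = 5.0, z^k = -2.7256, u^k = -0.8683
Step 1: x-update.
Minimize 5*x^2 + 0*x + (5.0/2)*(x + 2.7256 - 0.8683)^2
FOC: (2*5 + 5.0)*x = 0 + 5.0*(-2.7256 + 0.8683)
x^{k+1} = -0.6191
Step 2: z-update.
Minimize 7*z^2 - 2*z + (5.0/2)*(-0.6191 - z - 0.8683)^2
FOC: (2*7 + 5.0)*z = 2 + 5.0*(-0.6191 - 0.8683)
z^{k+1} = -0.2862
Step 3: u-update.
u^{k+1} = -0.8683 - 0.6191 + 0.2862 = -1.2012
Step 4: Primal residual = |-0.6191 + 0.2862| = 0.3329


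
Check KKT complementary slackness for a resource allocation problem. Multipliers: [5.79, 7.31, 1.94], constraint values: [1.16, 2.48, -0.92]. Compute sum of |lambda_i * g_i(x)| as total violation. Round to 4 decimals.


KKT complementary slackness check:
lambda_1 * g_1 = 5.79 * 1.16 = 6.7164
lambda_2 * g_2 = 7.31 * 2.48 = 18.1288
lambda_3 * g_3 = 1.94 * -0.92 = -1.7848
Total violation = 6.7164 + 18.1288 + 1.7848 = 26.63


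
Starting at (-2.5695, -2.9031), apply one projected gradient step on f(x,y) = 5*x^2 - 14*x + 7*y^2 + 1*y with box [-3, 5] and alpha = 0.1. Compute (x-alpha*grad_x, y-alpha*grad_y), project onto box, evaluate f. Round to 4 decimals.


Step 1: Compute gradient at (-2.5695, -2.9031).
grad_x = 2*5*-2.5695 - 14 = -39.695
grad_y = 2*7*-2.9031 + 1 = -39.6434
Step 2: Gradient step.
x_raw = -2.5695 - 0.1*-39.695 = 1.4
y_raw = -2.9031 - 0.1*-39.6434 = 1.0612
Step 3: Project onto [-3, 5].
x_proj = clip(1.4) = 1.4
y_proj = clip(1.0612) = 1.0612
Step 4: Evaluate f.
f(1.4, 1.0612) = -0.8551


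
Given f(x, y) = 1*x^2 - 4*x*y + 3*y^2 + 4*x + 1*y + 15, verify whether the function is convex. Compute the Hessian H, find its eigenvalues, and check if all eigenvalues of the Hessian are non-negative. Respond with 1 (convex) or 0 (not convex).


The Hessian of f(x,y) = 1*x^2 - 4*x*y + 3*y^2 + 4*x + 1*y + 15 is:
H = [[2, -4], [-4, 6]]
Trace = 2 + 6 = 8
Determinant = 2*6 - (-4)^2 = -4
Discriminant = (8)^2 - 4*-4 = 80.0
Eigenvalues: lambda_1 = -0.4721, lambda_2 = 8.4721
The function is not convex.

0


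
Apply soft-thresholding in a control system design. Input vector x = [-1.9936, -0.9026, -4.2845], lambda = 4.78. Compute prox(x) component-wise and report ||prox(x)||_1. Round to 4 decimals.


Soft-thresholding with lambda = 4.78:
prox(-1.9936) = sign(-1.9936)*max(|-1.9936| - 4.78, 0) = 0.0
prox(-0.9026) = sign(-0.9026)*max(|-0.9026| - 4.78, 0) = 0.0
prox(-4.2845) = sign(-4.2845)*max(|-4.2845| - 4.78, 0) = 0.0
prox(x) = [0.0, 0.0, 0.0]
||prox(x)||_1 = 0.0 + 0.0 + 0.0 = 0.0


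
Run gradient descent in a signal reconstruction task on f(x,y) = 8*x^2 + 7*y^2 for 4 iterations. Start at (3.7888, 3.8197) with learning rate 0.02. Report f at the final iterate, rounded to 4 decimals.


Gradient descent on f(x,y) = 8*x^2 + 7*y^2.
Starting point: (3.7888, 3.8197), alpha = 0.02
Step 1: grad_x = 2*8*3.7888 = 60.6208, grad_y = 2*7*3.8197 = 53.4758
  x_1 = 3.7888 - 0.02*60.6208 = 2.5764
  y_1 = 3.8197 - 0.02*53.4758 = 2.7502
Step 2: grad_x = 2*8*2.5764 = 41.2221, grad_y = 2*7*2.7502 = 38.5026
  x_2 = 2.5764 - 0.02*41.2221 = 1.7519
  y_2 = 2.7502 - 0.02*38.5026 = 1.9801
Step 3: grad_x = 2*8*1.7519 = 28.0311, grad_y = 2*7*1.9801 = 27.7219
  x_3 = 1.7519 - 0.02*28.0311 = 1.1913
  y_3 = 1.9801 - 0.02*27.7219 = 1.4257
Step 4: grad_x = 2*8*1.1913 = 19.0611, grad_y = 2*7*1.4257 = 19.9597
  x_4 = 1.1913 - 0.02*19.0611 = 0.8101
  y_4 = 1.4257 - 0.02*19.9597 = 1.0265
f(0.8101, 1.0265) = 8*0.8101^2 + 7*1.0265^2 = 12.626


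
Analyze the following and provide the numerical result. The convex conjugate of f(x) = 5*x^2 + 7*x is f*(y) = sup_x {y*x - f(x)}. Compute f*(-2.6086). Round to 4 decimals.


f*(y) = sup_x {y*x - a*x^2 - b*x} = sup_x {(y-b)*x - a*x^2}
FOC: (y - b) - 2a*x = 0 => x* = (y - b)/(2a)
x* = (-2.6086 - 7)/(2*5) = -0.9609
f*(-2.6086) = (y-b)^2/(4a) = (-2.6086 - 7)^2/(4*5)
= 92.3252/20 = 4.6163


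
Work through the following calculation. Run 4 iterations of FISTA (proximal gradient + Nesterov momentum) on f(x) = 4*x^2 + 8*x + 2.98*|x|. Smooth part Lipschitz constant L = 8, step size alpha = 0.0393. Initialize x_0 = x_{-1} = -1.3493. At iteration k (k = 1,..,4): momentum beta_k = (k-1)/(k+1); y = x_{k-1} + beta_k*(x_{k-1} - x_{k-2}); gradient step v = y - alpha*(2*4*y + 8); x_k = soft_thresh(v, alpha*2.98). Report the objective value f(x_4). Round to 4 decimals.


FISTA on f(x) = 4*x^2 + 8*x + 2.98*|x|
L = 8, alpha = 0.0393
Iteration 1: beta = 0.0, y = -1.3493 + 0.0*(-1.3493 + 1.3493) = -1.3493
  grad(y) = -2.7944, v = y - alpha*grad = -1.2395
  prox(v) = soft_thresh(-1.2395, 0.1171) = -1.1224
Iteration 2: beta = 0.3333, y = -1.1224 + 0.3333*(-1.1224 + 1.3493) = -1.0467
  grad(y) = -0.3738, v = y - alpha*grad = -1.032
  prox(v) = soft_thresh(-1.032, 0.1171) = -0.9149
Iteration 3: beta = 0.5, y = -0.9149 + 0.5*(-0.9149 + 1.1224) = -0.8112
  grad(y) = 1.5104, v = y - alpha*grad = -0.8706
  prox(v) = soft_thresh(-0.8706, 0.1171) = -0.7534
Iteration 4: beta = 0.6, y = -0.7534 + 0.6*(-0.7534 + 0.9149) = -0.6566
  grad(y) = 2.7476, v = y - alpha*grad = -0.7645
  prox(v) = soft_thresh(-0.7645, 0.1171) = -0.6474
f(x_4) = 4*(-0.6474)^2 + 8*(-0.6474) + 2.98*|-0.6474| = -1.5734


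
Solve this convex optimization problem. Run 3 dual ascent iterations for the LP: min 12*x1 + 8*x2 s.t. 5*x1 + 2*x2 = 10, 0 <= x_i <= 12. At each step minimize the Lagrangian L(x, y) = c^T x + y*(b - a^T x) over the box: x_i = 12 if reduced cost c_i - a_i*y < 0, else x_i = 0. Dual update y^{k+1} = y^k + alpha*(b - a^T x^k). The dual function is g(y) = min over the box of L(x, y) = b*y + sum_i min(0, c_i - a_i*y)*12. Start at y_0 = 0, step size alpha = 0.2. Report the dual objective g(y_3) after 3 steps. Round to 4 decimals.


Dual ascent for LP: min 12*x1 + 8*x2, 5*x1 + 2*x2 = 10, 0 <= x_i <= 12
Step 1: y^k = 0.0, reduced costs: (12.0, 8.0)
  x^k = (0.0, 0.0), subgradient = b - a^T x = 10.0
  y^{k+1} = 0.0 + 0.2*10.0 = 2.0
Step 2: y^k = 2.0, reduced costs: (2.0, 4.0)
  x^k = (0.0, 0.0), subgradient = b - a^T x = 10.0
  y^{k+1} = 2.0 + 0.2*10.0 = 4.0
Step 3: y^k = 4.0, reduced costs: (-8.0, 0.0)
  x^k = (12.0, 0.0), subgradient = b - a^T x = -50.0
  y^{k+1} = 4.0 + 0.2*-50.0 = -6.0
Dual objective at y_3 = -6.0: reduced costs (42.0, 20.0), box minimizer x = (0.0, 0.0)
g(y_3) = b*y + (c1 - a1*y)*x1 + (c2 - a2*y)*x2 = 10*(-6.0) + 42.0*0.0 + 20.0*0.0 = -60.0 + 0.0 + 0.0 = -60.0


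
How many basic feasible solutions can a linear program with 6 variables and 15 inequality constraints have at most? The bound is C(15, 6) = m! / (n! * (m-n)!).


Each vertex corresponds to some choice of n active constraints out of m, so the number of vertices is at most C(m, n) = m! / (n!(m-n)!).
m = 15, n = 6
Numerator: 15 * 14 * 13 * 12 * 11 * 10
Denominator: 6! = 720
C(15, 6) = 5005


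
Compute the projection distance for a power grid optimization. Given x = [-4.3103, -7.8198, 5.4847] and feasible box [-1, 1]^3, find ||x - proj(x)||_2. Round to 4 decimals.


Project each component onto [-1, 1].
clip(-4.3103) = -1.0, clip(-7.8198) = -1.0, clip(5.4847) = 1.0
Projection = [-1.0, -1.0, 1.0]
Squared diffs: [10.9581, 46.5097, 20.1125]
Distance = sqrt(77.5803) = 8.808


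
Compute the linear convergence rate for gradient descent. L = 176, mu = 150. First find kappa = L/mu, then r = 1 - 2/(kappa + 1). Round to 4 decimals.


Step 1: Compute the condition number.
kappa = L/mu = 176/150 = 1.1733
Step 2: Compute the convergence rate.
r = 1 - 2/(kappa + 1) = 1 - 2*mu/(L + mu) = (L - mu)/(L + mu) = 26/326 = 0.0798


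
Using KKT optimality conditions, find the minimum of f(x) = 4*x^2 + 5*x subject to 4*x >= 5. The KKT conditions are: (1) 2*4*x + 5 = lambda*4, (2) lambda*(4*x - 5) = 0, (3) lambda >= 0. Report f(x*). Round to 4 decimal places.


Step 1: Try lambda = 0 (constraint inactive).
x_unc = -5/(2*4) = -0.625
Check: 4*-0.625 = -2.5 < 5 -- violated!
Step 2: Constraint must be active: 4*x = 5
x* = 5/4 = 1.25
lambda = (2*4*1.25 + 5)/4 = 3.75
Step 3: Compute optimal value.
f(x*) = 4*1.25^2 + 5*1.25 = 12.5


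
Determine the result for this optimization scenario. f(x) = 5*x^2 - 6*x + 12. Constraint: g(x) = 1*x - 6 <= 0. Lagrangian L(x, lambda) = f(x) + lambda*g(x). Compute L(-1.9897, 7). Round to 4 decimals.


Step 1: Evaluate f(x).
f(-1.9897) = 5*(-1.9897)^2 - 6*(-1.9897) + 12 = 43.7327
Step 2: Evaluate g(x).
g(-1.9897) = 1*-1.9897 - 6 = -7.9897
Step 3: Compute Lagrangian.
L = 43.7327 + 7*-7.9897 = -12.1952


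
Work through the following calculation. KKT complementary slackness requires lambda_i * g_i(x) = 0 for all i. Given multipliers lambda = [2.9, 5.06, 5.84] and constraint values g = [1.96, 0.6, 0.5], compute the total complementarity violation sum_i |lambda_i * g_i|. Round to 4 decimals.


KKT complementary slackness check:
lambda_1 * g_1 = 2.9 * 1.96 = 5.684
lambda_2 * g_2 = 5.06 * 0.6 = 3.036
lambda_3 * g_3 = 5.84 * 0.5 = 2.92
Total violation = 5.684 + 3.036 + 2.92 = 11.64


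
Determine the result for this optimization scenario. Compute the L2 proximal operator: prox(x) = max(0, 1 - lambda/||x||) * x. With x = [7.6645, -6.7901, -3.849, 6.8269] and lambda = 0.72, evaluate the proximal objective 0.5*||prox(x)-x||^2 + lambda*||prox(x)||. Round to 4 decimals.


Step 1: Compute ||x||.
||x|| = 12.8946
Step 2: Compute scaling factor.
scale = max(0, 1 - 0.72/12.8946) = 0.9442
Step 3: prox(x) = [7.2365, -6.411, -3.6341, 6.4457]
||prox(x)|| = 12.1746
Step 4: Proximal objective.
0.5*||prox-x||^2 = 0.2592
lambda*||prox|| = 8.7657
Total = 9.0249


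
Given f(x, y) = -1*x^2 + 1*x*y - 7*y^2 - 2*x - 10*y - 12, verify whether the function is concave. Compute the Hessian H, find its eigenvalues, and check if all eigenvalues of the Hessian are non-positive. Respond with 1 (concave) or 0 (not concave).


The Hessian of f(x,y) = -1*x^2 + 1*x*y - 7*y^2 - 2*x - 10*y - 12 is:
H = [[-2, 1], [1, -14]]
Trace = -2 - 14 = -16
Determinant = -2*-14 - (1)^2 = 27
Discriminant = (-16)^2 - 4*27 = 148.0
Eigenvalues: lambda_1 = -14.0828, lambda_2 = -1.9172
The function is concave.

1


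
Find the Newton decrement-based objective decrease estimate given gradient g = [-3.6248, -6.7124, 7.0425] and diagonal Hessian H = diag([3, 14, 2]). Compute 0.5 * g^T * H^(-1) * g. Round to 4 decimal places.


Step 1: H is diagonal, so H^(-1) * g = [-1.2083, -0.4795, 3.5213].
Step 2: g^T H^(-1) g = sum_i g_i^2 / H_ii
  = (-3.6248)^2/3 + (-6.7124)^2/14 + (7.0425)^2/2
  = 4.3797 + 3.2183 + 24.7984 = 32.3964
Step 3: Objective decrease = 0.5 * g^T H^(-1) g = 16.1982


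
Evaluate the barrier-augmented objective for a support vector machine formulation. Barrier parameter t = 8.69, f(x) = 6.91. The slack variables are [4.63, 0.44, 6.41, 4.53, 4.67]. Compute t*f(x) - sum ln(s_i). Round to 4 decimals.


Step 1: Compute log-barrier.
ln values: [1.5326, -0.821, 1.8579, 1.5107, 1.5412]
phi = -(1.5326 - 0.821 + 1.8579 + 1.5107 + 1.5412) = -5.6213
Step 2: Compute augmented objective.
t*f(x) = 8.69*6.91 = 60.0479
Total = 60.0479 - 5.6213 = 54.4266


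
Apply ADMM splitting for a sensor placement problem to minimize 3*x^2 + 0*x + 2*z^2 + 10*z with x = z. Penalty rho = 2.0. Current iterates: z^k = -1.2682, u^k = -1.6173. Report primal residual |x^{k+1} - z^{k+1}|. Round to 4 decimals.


ADMM iteration with rho = 2.0, z^k = -1.2682, u^k = -1.6173
Step 1: x-update.
Minimize 3*x^2 + 0*x + (2.0/2)*(x + 1.2682 - 1.6173)^2
FOC: (2*3 + 2.0)*x = 0 + 2.0*(-1.2682 + 1.6173)
x^{k+1} = 0.0873
Step 2: z-update.
Minimize 2*z^2 + 10*z + (2.0/2)*(0.0873 - z - 1.6173)^2
FOC: (2*2 + 2.0)*z = -10 + 2.0*(0.0873 - 1.6173)
z^{k+1} = -2.1767
Step 3: u-update.
u^{k+1} = -1.6173 + 0.0873 + 2.1767 = 0.6467
Step 4: Primal residual = |0.0873 + 2.1767| = 2.264


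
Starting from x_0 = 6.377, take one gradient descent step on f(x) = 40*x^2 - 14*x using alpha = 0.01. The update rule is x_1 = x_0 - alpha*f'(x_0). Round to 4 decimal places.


We compute the gradient at x_0 and apply the update.
f'(x) = 80*x - 14
f'(6.377) = 80*6.377 - 14 = 496.16
x_1 = 6.377 - 0.01*496.16 = 1.4154


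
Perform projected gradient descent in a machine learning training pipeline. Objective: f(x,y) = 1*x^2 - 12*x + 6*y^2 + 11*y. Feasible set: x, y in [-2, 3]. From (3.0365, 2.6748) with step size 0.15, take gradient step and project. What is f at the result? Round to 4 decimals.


Step 1: Compute gradient at (3.0365, 2.6748).
grad_x = 2*1*3.0365 - 12 = -5.927
grad_y = 2*6*2.6748 + 11 = 43.0976
Step 2: Gradient step.
x_raw = 3.0365 - 0.15*-5.927 = 3.9256
y_raw = 2.6748 - 0.15*43.0976 = -3.7898
Step 3: Project onto [-2, 3].
x_proj = clip(3.9256) = 3.0
y_proj = clip(-3.7898) = -2.0
Step 4: Evaluate f.
f(3.0, -2.0) = -25.0


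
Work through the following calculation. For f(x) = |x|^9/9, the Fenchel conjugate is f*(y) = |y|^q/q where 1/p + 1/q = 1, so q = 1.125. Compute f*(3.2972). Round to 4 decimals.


The conjugate exponent q satisfies 1/p + 1/q = 1.
p = 9, so q = 9/(9 - 1) = 1.125
|y|^q = 3.2972^1.125 = 3.8275
f*(3.2972) = 3.8275 / 1.125 = 3.4022


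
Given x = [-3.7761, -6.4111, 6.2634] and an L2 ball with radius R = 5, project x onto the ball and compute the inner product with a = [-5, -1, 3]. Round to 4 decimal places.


Step 1: Compute ||x|| (intermediates to 6 decimals).
||x|| = sqrt((-3.7761)^2 + (-6.4111)^2 + 6.2634^2) = 9.725807
Step 2: Project.
Since ||x|| > R, scale = R/||x|| = 5/9.725807 = 0.514096, proj(x) = scale * x
proj(x) = [-1.941278, -3.295921, 3.219989]
Step 3: Dot product.
a^T * proj(x) = -5*(-1.941278) - 1*(-3.295921) + 3*3.219989 = 22.6623


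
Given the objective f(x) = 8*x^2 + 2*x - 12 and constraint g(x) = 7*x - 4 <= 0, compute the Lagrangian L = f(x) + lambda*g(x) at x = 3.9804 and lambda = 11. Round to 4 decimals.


Step 1: Evaluate f(x).
f(3.9804) = 8*3.9804^2 + 2*3.9804 - 12 = 122.7095
Step 2: Evaluate g(x).
g(3.9804) = 7*3.9804 - 4 = 23.8628
Step 3: Compute Lagrangian.
L = 122.7095 + 11*23.8628 = 385.2003


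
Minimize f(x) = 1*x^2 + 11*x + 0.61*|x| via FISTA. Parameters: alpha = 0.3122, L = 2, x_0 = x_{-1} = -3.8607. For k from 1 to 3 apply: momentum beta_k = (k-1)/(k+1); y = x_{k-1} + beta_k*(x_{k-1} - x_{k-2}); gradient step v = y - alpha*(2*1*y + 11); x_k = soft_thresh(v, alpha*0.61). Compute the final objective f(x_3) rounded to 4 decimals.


FISTA on f(x) = 1*x^2 + 11*x + 0.61*|x|
L = 2, alpha = 0.3122
Iteration 1: beta = 0.0, y = -3.8607 + 0.0*(-3.8607 + 3.8607) = -3.8607
  grad(y) = 3.2786, v = y - alpha*grad = -4.8843
  prox(v) = soft_thresh(-4.8843, 0.1904) = -4.6938
Iteration 2: beta = 0.3333, y = -4.6938 + 0.3333*(-4.6938 + 3.8607) = -4.9715
  grad(y) = 1.0569, v = y - alpha*grad = -5.3015
  prox(v) = soft_thresh(-5.3015, 0.1904) = -5.1111
Iteration 3: beta = 0.5, y = -5.1111 + 0.5*(-5.1111 + 4.6938) = -5.3197
  grad(y) = 0.3606, v = y - alpha*grad = -5.4323
  prox(v) = soft_thresh(-5.4323, 0.1904) = -5.2418
f(x_3) = 1*(-5.2418)^2 + 11*(-5.2418) + 0.61*|-5.2418| = -26.9858


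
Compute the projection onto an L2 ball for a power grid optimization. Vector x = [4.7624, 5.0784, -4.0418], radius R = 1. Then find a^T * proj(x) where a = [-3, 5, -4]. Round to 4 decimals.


Step 1: Compute ||x|| (intermediates to 6 decimals).
||x|| = sqrt(4.7624^2 + 5.0784^2 + (-4.0418)^2) = 8.050264
Step 2: Project.
Since ||x|| > R, scale = R/||x|| = 1/8.050264 = 0.12422, proj(x) = scale * x
proj(x) = [0.591585, 0.630839, -0.502072]
Step 3: Dot product.
a^T * proj(x) = -3*0.591585 + 5*0.630839 - 4*(-0.502072) = 3.3877


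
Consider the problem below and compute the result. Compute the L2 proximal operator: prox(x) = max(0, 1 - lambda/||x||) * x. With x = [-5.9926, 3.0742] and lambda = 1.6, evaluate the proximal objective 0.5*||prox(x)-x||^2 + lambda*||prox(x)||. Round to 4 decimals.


Step 1: Compute ||x||.
||x|| = 6.7351
Step 2: Compute scaling factor.
scale = max(0, 1 - 1.6/6.7351) = 0.7624
Step 3: prox(x) = [-4.569, 2.3439]
||prox(x)|| = 5.1351
Step 4: Proximal objective.
0.5*||prox-x||^2 = 1.28
lambda*||prox|| = 8.2162
Total = 9.4962


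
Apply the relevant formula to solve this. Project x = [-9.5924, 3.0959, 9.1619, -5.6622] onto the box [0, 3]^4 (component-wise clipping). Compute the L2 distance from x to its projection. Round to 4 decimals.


Project each component onto [0, 3].
clip(-9.5924) = 0.0, clip(3.0959) = 3.0, clip(9.1619) = 3.0, clip(-5.6622) = 0.0
Projection = [0.0, 3.0, 3.0, 0.0]
Squared diffs: [92.0141, 0.0092, 37.969, 32.0605]
Distance = sqrt(162.0528) = 12.73


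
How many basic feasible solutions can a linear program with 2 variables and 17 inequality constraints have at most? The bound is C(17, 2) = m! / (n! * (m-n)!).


Each vertex corresponds to some choice of n active constraints out of m, so the number of vertices is at most C(m, n) = m! / (n!(m-n)!).
m = 17, n = 2
Numerator: 17 * 16
Denominator: 2! = 2
C(17, 2) = 136


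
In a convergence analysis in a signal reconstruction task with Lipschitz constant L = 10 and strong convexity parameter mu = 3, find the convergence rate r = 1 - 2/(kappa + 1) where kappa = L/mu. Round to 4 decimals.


Step 1: Compute the condition number.
kappa = L/mu = 10/3 = 3.3333
Step 2: Compute the convergence rate.
r = 1 - 2/(kappa + 1) = 1 - 2*mu/(L + mu) = (L - mu)/(L + mu) = 7/13 = 0.5385


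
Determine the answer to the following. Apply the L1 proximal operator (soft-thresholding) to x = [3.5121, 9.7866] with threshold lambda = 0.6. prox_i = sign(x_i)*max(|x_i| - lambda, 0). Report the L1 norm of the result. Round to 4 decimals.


Soft-thresholding with lambda = 0.6:
prox(3.5121) = sign(3.5121)*max(|3.5121| - 0.6, 0) = 2.9121
prox(9.7866) = sign(9.7866)*max(|9.7866| - 0.6, 0) = 9.1866
prox(x) = [2.9121, 9.1866]
||prox(x)||_1 = 2.9121 + 9.1866 = 12.0987


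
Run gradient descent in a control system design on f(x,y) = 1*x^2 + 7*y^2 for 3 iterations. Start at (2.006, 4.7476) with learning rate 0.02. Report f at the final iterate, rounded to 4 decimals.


Gradient descent on f(x,y) = 1*x^2 + 7*y^2.
Starting point: (2.006, 4.7476), alpha = 0.02
Step 1: grad_x = 2*1*2.006 = 4.012, grad_y = 2*7*4.7476 = 66.4664
  x_1 = 2.006 - 0.02*4.012 = 1.9258
  y_1 = 4.7476 - 0.02*66.4664 = 3.4183
Step 2: grad_x = 2*1*1.9258 = 3.8515, grad_y = 2*7*3.4183 = 47.8558
  x_2 = 1.9258 - 0.02*3.8515 = 1.8487
  y_2 = 3.4183 - 0.02*47.8558 = 2.4612
Step 3: grad_x = 2*1*1.8487 = 3.6975, grad_y = 2*7*2.4612 = 34.4562
  x_3 = 1.8487 - 0.02*3.6975 = 1.7748
  y_3 = 2.4612 - 0.02*34.4562 = 1.772
f(1.7748, 1.772) = 1*1.7748^2 + 7*1.772^2 = 25.1305


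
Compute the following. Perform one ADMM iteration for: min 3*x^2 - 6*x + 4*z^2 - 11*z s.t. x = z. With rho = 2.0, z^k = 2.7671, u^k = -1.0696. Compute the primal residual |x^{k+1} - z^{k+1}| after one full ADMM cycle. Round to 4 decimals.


ADMM iteration with rho = 2.0, z^k = 2.7671, u^k = -1.0696
Step 1: x-update.
Minimize 3*x^2 - 6*x + (2.0/2)*(x - 2.7671 - 1.0696)^2
FOC: (2*3 + 2.0)*x = 6 + 2.0*(2.7671 + 1.0696)
x^{k+1} = 1.7092
Step 2: z-update.
Minimize 4*z^2 - 11*z + (2.0/2)*(1.7092 - z - 1.0696)^2
FOC: (2*4 + 2.0)*z = 11 + 2.0*(1.7092 - 1.0696)
z^{k+1} = 1.2279
Step 3: u-update.
u^{k+1} = -1.0696 + 1.7092 - 1.2279 = -0.5883
Step 4: Primal residual = |1.7092 - 1.2279| = 0.4813


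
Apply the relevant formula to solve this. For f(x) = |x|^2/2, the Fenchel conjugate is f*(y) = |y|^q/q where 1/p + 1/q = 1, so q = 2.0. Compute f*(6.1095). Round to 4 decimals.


The conjugate exponent q satisfies 1/p + 1/q = 1.
p = 2, so q = 2/(2 - 1) = 2.0
|y|^q = 6.1095^2.0 = 37.326
f*(6.1095) = 37.326 / 2.0 = 18.663


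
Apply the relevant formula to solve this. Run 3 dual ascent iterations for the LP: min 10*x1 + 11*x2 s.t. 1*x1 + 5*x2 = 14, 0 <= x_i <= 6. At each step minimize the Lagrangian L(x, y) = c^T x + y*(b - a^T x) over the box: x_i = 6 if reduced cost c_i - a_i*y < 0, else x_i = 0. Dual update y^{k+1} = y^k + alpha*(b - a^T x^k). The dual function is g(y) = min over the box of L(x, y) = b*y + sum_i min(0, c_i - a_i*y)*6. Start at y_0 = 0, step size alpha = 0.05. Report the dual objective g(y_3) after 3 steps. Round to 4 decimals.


Dual ascent for LP: min 10*x1 + 11*x2, 1*x1 + 5*x2 = 14, 0 <= x_i <= 6
Step 1: y^k = 0.0, reduced costs: (10.0, 11.0)
  x^k = (0.0, 0.0), subgradient = b - a^T x = 14.0
  y^{k+1} = 0.0 + 0.05*14.0 = 0.7
Step 2: y^k = 0.7, reduced costs: (9.3, 7.5)
  x^k = (0.0, 0.0), subgradient = b - a^T x = 14.0
  y^{k+1} = 0.7 + 0.05*14.0 = 1.4
Step 3: y^k = 1.4, reduced costs: (8.6, 4.0)
  x^k = (0.0, 0.0), subgradient = b - a^T x = 14.0
  y^{k+1} = 1.4 + 0.05*14.0 = 2.1
Dual objective at y_3 = 2.1: reduced costs (7.9, 0.5), box minimizer x = (0.0, 0.0)
g(y_3) = b*y + (c1 - a1*y)*x1 + (c2 - a2*y)*x2 = 14*2.1 + 7.9*0.0 + 0.5*0.0 = 29.4 + 0.0 + 0.0 = 29.4


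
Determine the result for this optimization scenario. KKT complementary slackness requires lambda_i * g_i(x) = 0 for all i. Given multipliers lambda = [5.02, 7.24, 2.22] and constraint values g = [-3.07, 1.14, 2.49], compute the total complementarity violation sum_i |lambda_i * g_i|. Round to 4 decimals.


KKT complementary slackness check:
lambda_1 * g_1 = 5.02 * -3.07 = -15.4114
lambda_2 * g_2 = 7.24 * 1.14 = 8.2536
lambda_3 * g_3 = 2.22 * 2.49 = 5.5278
Total violation = 15.4114 + 8.2536 + 5.5278 = 29.1928


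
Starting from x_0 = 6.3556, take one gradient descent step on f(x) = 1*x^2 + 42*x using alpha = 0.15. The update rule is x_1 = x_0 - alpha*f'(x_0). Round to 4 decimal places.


We compute the gradient at x_0 and apply the update.
f'(x) = 2*x + 42
f'(6.3556) = 2*6.3556 + 42 = 54.7112
x_1 = 6.3556 - 0.15*54.7112 = -1.8511


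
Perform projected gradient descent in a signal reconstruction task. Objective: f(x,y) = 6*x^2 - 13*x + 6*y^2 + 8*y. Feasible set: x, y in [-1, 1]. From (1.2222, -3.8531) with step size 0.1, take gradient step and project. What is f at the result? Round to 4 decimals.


Step 1: Compute gradient at (1.2222, -3.8531).
grad_x = 2*6*1.2222 - 13 = 1.6664
grad_y = 2*6*-3.8531 + 8 = -38.2372
Step 2: Gradient step.
x_raw = 1.2222 - 0.1*1.6664 = 1.0556
y_raw = -3.8531 - 0.1*-38.2372 = -0.0294
Step 3: Project onto [-1, 1].
x_proj = clip(1.0556) = 1.0
y_proj = clip(-0.0294) = -0.0294
Step 4: Evaluate f.
f(1.0, -0.0294) = -7.2299


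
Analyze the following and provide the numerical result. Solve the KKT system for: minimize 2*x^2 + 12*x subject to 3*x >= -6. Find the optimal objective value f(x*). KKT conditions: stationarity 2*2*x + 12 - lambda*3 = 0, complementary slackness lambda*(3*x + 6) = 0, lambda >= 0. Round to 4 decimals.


Step 1: Try lambda = 0 (constraint inactive).
x_unc = -12/(2*2) = -3.0
Check: 3*-3.0 = -9.0 < -6 -- violated!
Step 2: Constraint must be active: 3*x = -6
x* = -6/3 = -2.0
lambda = (2*2*(-2.0) + 12)/3 = 1.3333
Step 3: Compute optimal value.
f(x*) = 2*(-2.0)^2 + 12*(-2.0) = -16.0


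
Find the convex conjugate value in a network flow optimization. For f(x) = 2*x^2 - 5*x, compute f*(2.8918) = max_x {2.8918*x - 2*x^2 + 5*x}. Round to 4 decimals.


f*(y) = sup_x {y*x - a*x^2 - b*x} = sup_x {(y-b)*x - a*x^2}
FOC: (y - b) - 2a*x = 0 => x* = (y - b)/(2a)
x* = (2.8918 + 5)/(2*2) = 1.973
f*(2.8918) = (y-b)^2/(4a) = (2.8918 + 5)^2/(4*2)
= 62.2805/8 = 7.7851


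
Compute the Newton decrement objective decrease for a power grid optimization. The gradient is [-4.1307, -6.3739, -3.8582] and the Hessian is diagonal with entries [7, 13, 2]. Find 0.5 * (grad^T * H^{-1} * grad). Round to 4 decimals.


Step 1: H is diagonal, so H^(-1) * g = [-0.5901, -0.4903, -1.9291].
Step 2: g^T H^(-1) g = sum_i g_i^2 / H_ii
  = (-4.1307)^2/7 + (-6.3739)^2/13 + (-3.8582)^2/2
  = 2.4375 + 3.1251 + 7.4429 = 13.0055
Step 3: Objective decrease = 0.5 * g^T H^(-1) g = 6.5028
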